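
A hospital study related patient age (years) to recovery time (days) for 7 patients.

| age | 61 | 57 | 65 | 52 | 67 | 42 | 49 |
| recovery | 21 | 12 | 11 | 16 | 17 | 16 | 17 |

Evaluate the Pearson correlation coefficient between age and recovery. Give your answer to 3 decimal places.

-0.109

n = 7, Σx = 393, Σy = 110, Σx² = 22553, Σy² = 1796, Σxy = 6156
nΣxy − ΣxΣy = 43092 − 43230 = -138
nΣx² − (Σx)² = 157871 − 154449 = 3422; nΣy² − (Σy)² = 12572 − 12100 = 472
r = -138 / √(3422 × 472) = -138 / 1270.8989 ≈ -0.109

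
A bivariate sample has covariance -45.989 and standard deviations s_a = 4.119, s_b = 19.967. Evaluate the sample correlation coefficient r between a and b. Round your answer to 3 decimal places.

r = Cov(a,b) / (s_a · s_b) = -45.989 / (4.119 × 19.967)
  = -45.989 / 82.2441 ≈ -0.559

-0.559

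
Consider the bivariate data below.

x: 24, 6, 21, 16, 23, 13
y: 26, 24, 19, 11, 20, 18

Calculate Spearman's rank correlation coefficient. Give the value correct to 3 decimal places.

Rank x: 6, 1, 4, 3, 5, 2
Rank y: 6, 5, 3, 1, 4, 2
d = rank(x) − rank(y): 0, -4, 1, 2, 1, 0; Σd² = 22
ρ = 1 − 6Σd² / [n(n²−1)] = 1 − 6×22 / (6×35) = 1 − 132/210 ≈ 0.371

0.371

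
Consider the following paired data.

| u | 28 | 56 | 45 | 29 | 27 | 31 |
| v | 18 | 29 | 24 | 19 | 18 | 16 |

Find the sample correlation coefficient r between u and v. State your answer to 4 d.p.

n = 6, Σu = 216, Σv = 124, Σu² = 8476, Σv² = 2682, Σuv = 4741
nΣuv − ΣuΣv = 28446 − 26784 = 1662
nΣu² − (Σu)² = 50856 − 46656 = 4200; nΣv² − (Σv)² = 16092 − 15376 = 716
r = 1662 / √(4200 × 716) = 1662 / 1734.1280 ≈ 0.9584

0.9584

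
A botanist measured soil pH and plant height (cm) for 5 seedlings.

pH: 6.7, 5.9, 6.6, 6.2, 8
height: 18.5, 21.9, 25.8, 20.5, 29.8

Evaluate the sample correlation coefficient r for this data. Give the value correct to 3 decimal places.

n = 5, Σx = 33.4, Σy = 116.5, Σx² = 225.7, Σy² = 2795.79, Σxy = 788.94
nΣxy − ΣxΣy = 3944.7 − 3891.1 = 53.6
nΣx² − (Σx)² = 1128.5 − 1115.56 = 12.94; nΣy² − (Σy)² = 13978.95 − 13572.25 = 406.7
r = 53.6 / √(12.94 × 406.7) = 53.6 / 72.5445 ≈ 0.739

0.739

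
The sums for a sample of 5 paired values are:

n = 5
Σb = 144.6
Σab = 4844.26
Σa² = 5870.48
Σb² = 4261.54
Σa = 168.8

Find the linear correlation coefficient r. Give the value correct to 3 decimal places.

-0.320

r = (nΣab − ΣaΣb) / √[(nΣa² − (Σa)²)(nΣb² − (Σb)²)]
Numerator: 5×4844.26 − 168.8×144.6 = -187.18
Denominator: √[(29352.4 − 28493.44)(21307.7 − 20909.16)] = √[858.96 × 398.54] = 585.0897
r = -187.18 / 585.0897 ≈ -0.320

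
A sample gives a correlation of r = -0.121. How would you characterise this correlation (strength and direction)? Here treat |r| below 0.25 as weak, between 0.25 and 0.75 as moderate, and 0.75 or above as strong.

r = -0.121 < 0 so the relationship is negative.
|r| = 0.121, which falls in the weak range.

weak negative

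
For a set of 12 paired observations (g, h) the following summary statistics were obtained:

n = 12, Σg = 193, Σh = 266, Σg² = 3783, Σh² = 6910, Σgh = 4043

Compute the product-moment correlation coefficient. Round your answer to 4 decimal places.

r = (nΣgh − ΣgΣh) / √[(nΣg² − (Σg)²)(nΣh² − (Σh)²)]
Numerator: 12×4043 − 193×266 = -2822
Denominator: √[(45396 − 37249)(82920 − 70756)] = √[8147 × 12164] = 9954.9037
r = -2822 / 9954.9037 ≈ -0.2835

-0.2835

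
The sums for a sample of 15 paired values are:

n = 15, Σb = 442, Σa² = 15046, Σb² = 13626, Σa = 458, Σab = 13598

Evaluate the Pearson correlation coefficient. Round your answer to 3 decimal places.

r = (nΣab − ΣaΣb) / √[(nΣa² − (Σa)²)(nΣb² − (Σb)²)]
Numerator: 15×13598 − 458×442 = 1534
Denominator: √[(225690 − 209764)(204390 − 195364)] = √[15926 × 9026] = 11989.4986
r = 1534 / 11989.4986 ≈ 0.128

0.128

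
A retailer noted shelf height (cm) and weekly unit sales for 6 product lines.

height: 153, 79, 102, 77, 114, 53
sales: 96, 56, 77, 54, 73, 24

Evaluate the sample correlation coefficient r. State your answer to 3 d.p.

n = 6, Σx = 578, Σy = 380, Σx² = 61788, Σy² = 27102, Σxy = 40718
nΣxy − ΣxΣy = 244308 − 219640 = 24668
nΣx² − (Σx)² = 370728 − 334084 = 36644; nΣy² − (Σy)² = 162612 − 144400 = 18212
r = 24668 / √(36644 × 18212) = 24668 / 25833.3220 ≈ 0.955

0.955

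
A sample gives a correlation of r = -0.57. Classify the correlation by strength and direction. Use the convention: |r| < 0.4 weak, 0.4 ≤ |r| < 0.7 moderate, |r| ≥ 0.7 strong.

r = -0.57 < 0 so the relationship is negative.
|r| = 0.57, which falls in the moderate range.

moderate negative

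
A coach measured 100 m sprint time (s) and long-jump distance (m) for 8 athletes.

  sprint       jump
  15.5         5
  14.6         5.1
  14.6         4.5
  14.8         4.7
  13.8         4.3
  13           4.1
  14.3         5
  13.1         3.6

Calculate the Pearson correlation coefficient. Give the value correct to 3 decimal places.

n = 8, Σx = 113.7, Σy = 36.3, Σx² = 1621.15, Σy² = 166.61, Σxy = 518.52
nΣxy − ΣxΣy = 4148.16 − 4127.31 = 20.85
nΣx² − (Σx)² = 12969.2 − 12927.69 = 41.51; nΣy² − (Σy)² = 1332.88 − 1317.69 = 15.19
r = 20.85 / √(41.51 × 15.19) = 20.85 / 25.1105 ≈ 0.830

0.830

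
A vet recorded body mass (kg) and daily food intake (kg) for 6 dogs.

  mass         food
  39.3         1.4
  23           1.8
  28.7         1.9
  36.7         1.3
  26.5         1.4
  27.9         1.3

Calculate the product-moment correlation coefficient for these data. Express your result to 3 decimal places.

-0.500

n = 6, Σx = 182.1, Σy = 9.1, Σx² = 5724.73, Σy² = 14.15, Σxy = 272.03
nΣxy − ΣxΣy = 1632.18 − 1657.11 = -24.93
nΣx² − (Σx)² = 34348.38 − 33160.41 = 1187.97; nΣy² − (Σy)² = 84.9 − 82.81 = 2.09
r = -24.93 / √(1187.97 × 2.09) = -24.93 / 49.8283 ≈ -0.500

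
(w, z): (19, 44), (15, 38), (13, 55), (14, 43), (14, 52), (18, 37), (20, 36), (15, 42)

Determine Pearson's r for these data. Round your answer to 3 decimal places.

n = 8, Σw = 128, Σz = 347, Σw² = 2096, Σz² = 15387, Σwz = 5467
nΣwz − ΣwΣz = 43736 − 44416 = -680
nΣw² − (Σw)² = 16768 − 16384 = 384; nΣz² − (Σz)² = 123096 − 120409 = 2687
r = -680 / √(384 × 2687) = -680 / 1015.7795 ≈ -0.669

-0.669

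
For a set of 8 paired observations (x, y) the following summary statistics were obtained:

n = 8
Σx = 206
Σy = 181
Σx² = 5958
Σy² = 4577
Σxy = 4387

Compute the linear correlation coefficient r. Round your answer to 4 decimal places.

-0.4878

r = (nΣxy − ΣxΣy) / √[(nΣx² − (Σx)²)(nΣy² − (Σy)²)]
Numerator: 8×4387 − 206×181 = -2190
Denominator: √[(47664 − 42436)(36616 − 32761)] = √[5228 × 3855] = 4489.3140
r = -2190 / 4489.3140 ≈ -0.4878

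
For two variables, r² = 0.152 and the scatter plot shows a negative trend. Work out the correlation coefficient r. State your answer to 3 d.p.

|r| = √0.152 = 0.390
The association is negative, so r = −0.390.

-0.390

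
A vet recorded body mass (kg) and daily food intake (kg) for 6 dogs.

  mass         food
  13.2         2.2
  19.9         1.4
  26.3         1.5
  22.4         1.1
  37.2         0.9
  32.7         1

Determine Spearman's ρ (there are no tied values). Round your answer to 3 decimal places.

Rank mass: 1, 2, 4, 3, 6, 5
Rank food: 6, 4, 5, 3, 1, 2
d = rank(mass) − rank(food): -5, -2, -1, 0, 5, 3; Σd² = 64
ρ = 1 − 6Σd² / [n(n²−1)] = 1 − 6×64 / (6×35) = 1 − 384/210 ≈ -0.829

-0.829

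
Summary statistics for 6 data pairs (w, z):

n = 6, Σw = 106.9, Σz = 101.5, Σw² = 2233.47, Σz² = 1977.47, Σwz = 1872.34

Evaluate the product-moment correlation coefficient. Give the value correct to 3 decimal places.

r = (nΣwz − ΣwΣz) / √[(nΣw² − (Σw)²)(nΣz² − (Σz)²)]
Numerator: 6×1872.34 − 106.9×101.5 = 383.69
Denominator: √[(13400.82 − 11427.61)(11864.82 − 10302.25)] = √[1973.21 × 1562.57] = 1755.9267
r = 383.69 / 1755.9267 ≈ 0.219

0.219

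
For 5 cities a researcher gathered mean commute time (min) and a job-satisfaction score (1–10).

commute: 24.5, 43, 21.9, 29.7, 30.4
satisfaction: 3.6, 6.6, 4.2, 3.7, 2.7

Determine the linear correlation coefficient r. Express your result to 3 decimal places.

n = 5, Σx = 149.5, Σy = 20.8, Σx² = 4735.11, Σy² = 95.14, Σxy = 655.95
nΣxy − ΣxΣy = 3279.75 − 3109.6 = 170.15
nΣx² − (Σx)² = 23675.55 − 22350.25 = 1325.3; nΣy² − (Σy)² = 475.7 − 432.64 = 43.06
r = 170.15 / √(1325.3 × 43.06) = 170.15 / 238.8879 ≈ 0.712

0.712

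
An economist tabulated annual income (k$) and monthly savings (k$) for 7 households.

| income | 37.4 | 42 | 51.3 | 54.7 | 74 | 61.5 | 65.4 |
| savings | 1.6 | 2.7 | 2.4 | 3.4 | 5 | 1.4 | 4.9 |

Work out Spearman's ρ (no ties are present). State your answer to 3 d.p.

Rank income: 1, 2, 3, 4, 7, 5, 6
Rank savings: 2, 4, 3, 5, 7, 1, 6
d = rank(income) − rank(savings): -1, -2, 0, -1, 0, 4, 0; Σd² = 22
ρ = 1 − 6Σd² / [n(n²−1)] = 1 − 6×22 / (7×48) = 1 − 132/336 ≈ 0.607

0.607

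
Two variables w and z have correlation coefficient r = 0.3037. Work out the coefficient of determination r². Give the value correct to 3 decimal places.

r² = (0.3037)² = 0.092

0.092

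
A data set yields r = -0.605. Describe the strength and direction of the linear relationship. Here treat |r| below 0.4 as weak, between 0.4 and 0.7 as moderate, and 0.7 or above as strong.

r = -0.605 < 0 so the relationship is negative.
|r| = 0.605, which falls in the moderate range.

moderate negative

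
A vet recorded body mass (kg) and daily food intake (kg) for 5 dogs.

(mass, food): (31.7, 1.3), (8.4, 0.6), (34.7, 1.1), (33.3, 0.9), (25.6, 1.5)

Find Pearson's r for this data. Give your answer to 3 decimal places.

0.555

n = 5, Σx = 133.7, Σy = 5.4, Σx² = 4043.79, Σy² = 6.32, Σxy = 152.79
nΣxy − ΣxΣy = 763.95 − 721.98 = 41.97
nΣx² − (Σx)² = 20218.95 − 17875.69 = 2343.26; nΣy² − (Σy)² = 31.6 − 29.16 = 2.44
r = 41.97 / √(2343.26 × 2.44) = 41.97 / 75.6145 ≈ 0.555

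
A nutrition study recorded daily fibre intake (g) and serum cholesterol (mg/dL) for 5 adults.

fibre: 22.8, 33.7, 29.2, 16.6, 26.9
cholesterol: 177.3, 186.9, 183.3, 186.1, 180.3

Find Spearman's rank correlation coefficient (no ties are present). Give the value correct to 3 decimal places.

0.400

Rank fibre: 2, 5, 4, 1, 3
Rank cholesterol: 1, 5, 3, 4, 2
d = rank(fibre) − rank(cholesterol): 1, 0, 1, -3, 1; Σd² = 12
ρ = 1 − 6Σd² / [n(n²−1)] = 1 − 6×12 / (5×24) = 1 − 72/120 ≈ 0.400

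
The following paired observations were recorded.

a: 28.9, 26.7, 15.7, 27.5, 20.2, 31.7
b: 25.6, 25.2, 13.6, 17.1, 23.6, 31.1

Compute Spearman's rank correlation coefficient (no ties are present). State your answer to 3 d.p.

0.829

Rank a: 5, 3, 1, 4, 2, 6
Rank b: 5, 4, 1, 2, 3, 6
d = rank(a) − rank(b): 0, -1, 0, 2, -1, 0; Σd² = 6
ρ = 1 − 6Σd² / [n(n²−1)] = 1 − 6×6 / (6×35) = 1 − 36/210 ≈ 0.829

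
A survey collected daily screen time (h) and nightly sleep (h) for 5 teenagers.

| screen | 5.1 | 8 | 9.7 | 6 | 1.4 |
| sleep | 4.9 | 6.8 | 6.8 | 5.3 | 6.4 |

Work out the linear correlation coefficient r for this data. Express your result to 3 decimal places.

n = 5, Σx = 30.2, Σy = 30.2, Σx² = 222.06, Σy² = 185.54, Σxy = 186.11
nΣxy − ΣxΣy = 930.55 − 912.04 = 18.51
nΣx² − (Σx)² = 1110.3 − 912.04 = 198.26; nΣy² − (Σy)² = 927.7 − 912.04 = 15.66
r = 18.51 / √(198.26 × 15.66) = 18.51 / 55.7203 ≈ 0.332

0.332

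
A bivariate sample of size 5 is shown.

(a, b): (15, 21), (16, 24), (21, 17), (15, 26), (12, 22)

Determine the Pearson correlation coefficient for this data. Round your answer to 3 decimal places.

n = 5, Σa = 79, Σb = 110, Σa² = 1291, Σb² = 2466, Σab = 1710
nΣab − ΣaΣb = 8550 − 8690 = -140
nΣa² − (Σa)² = 6455 − 6241 = 214; nΣb² − (Σb)² = 12330 − 12100 = 230
r = -140 / √(214 × 230) = -140 / 221.8558 ≈ -0.631

-0.631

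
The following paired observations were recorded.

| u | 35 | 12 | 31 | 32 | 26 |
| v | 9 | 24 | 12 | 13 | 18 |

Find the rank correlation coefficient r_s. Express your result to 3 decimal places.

-0.900

Rank u: 5, 1, 3, 4, 2
Rank v: 1, 5, 2, 3, 4
d = rank(u) − rank(v): 4, -4, 1, 1, -2; Σd² = 38
ρ = 1 − 6Σd² / [n(n²−1)] = 1 − 6×38 / (5×24) = 1 − 228/120 ≈ -0.900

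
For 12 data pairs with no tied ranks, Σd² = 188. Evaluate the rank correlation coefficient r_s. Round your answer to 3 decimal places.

0.343

ρ = 1 − 6Σd² / [n(n²−1)] = 1 − 6×188 / (12×143)
  = 1 − 1128/1716 = 1 − 0.6573 ≈ 0.343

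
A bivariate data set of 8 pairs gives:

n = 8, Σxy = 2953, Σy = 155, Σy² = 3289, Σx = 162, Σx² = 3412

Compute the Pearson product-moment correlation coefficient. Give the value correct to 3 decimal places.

-0.958

r = (nΣxy − ΣxΣy) / √[(nΣx² − (Σx)²)(nΣy² − (Σy)²)]
Numerator: 8×2953 − 162×155 = -1486
Denominator: √[(27296 − 26244)(26312 − 24025)] = √[1052 × 2287] = 1551.1041
r = -1486 / 1551.1041 ≈ -0.958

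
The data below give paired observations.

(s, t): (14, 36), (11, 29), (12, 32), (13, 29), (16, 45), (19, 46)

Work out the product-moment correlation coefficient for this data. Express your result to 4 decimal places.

0.9240

n = 6, Σs = 85, Σt = 217, Σs² = 1247, Σt² = 8143, Σst = 3178
nΣst − ΣsΣt = 19068 − 18445 = 623
nΣs² − (Σs)² = 7482 − 7225 = 257; nΣt² − (Σt)² = 48858 − 47089 = 1769
r = 623 / √(257 × 1769) = 623 / 674.2648 ≈ 0.9240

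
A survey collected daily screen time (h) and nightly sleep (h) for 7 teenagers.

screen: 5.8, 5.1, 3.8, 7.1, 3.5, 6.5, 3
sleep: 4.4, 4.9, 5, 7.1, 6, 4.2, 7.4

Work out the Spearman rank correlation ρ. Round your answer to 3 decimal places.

Rank screen: 5, 4, 3, 7, 2, 6, 1
Rank sleep: 2, 3, 4, 6, 5, 1, 7
d = rank(screen) − rank(sleep): 3, 1, -1, 1, -3, 5, -6; Σd² = 82
ρ = 1 − 6Σd² / [n(n²−1)] = 1 − 6×82 / (7×48) = 1 − 492/336 ≈ -0.464

-0.464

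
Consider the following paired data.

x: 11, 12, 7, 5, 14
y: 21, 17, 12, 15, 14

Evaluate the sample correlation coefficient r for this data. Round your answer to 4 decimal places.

0.3120

n = 5, Σx = 49, Σy = 79, Σx² = 535, Σy² = 1295, Σxy = 790
nΣxy − ΣxΣy = 3950 − 3871 = 79
nΣx² − (Σx)² = 2675 − 2401 = 274; nΣy² − (Σy)² = 6475 − 6241 = 234
r = 79 / √(274 × 234) = 79 / 253.2114 ≈ 0.3120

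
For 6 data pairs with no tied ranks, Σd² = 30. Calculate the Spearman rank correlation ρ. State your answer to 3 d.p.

ρ = 1 − 6Σd² / [n(n²−1)] = 1 − 6×30 / (6×35)
  = 1 − 180/210 = 1 − 0.8571 ≈ 0.143

0.143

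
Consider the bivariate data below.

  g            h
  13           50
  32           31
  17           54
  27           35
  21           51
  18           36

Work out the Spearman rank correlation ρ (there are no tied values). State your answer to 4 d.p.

Rank g: 1, 6, 2, 5, 4, 3
Rank h: 4, 1, 6, 2, 5, 3
d = rank(g) − rank(h): -3, 5, -4, 3, -1, 0; Σd² = 60
ρ = 1 − 6Σd² / [n(n²−1)] = 1 − 6×60 / (6×35) = 1 − 360/210 ≈ -0.7143

-0.7143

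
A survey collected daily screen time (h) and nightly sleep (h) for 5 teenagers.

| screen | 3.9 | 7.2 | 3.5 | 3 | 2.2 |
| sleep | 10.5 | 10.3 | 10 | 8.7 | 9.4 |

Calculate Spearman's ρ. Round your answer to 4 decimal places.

Rank screen: 4, 5, 3, 2, 1
Rank sleep: 5, 4, 3, 1, 2
d = rank(screen) − rank(sleep): -1, 1, 0, 1, -1; Σd² = 4
ρ = 1 − 6Σd² / [n(n²−1)] = 1 − 6×4 / (5×24) = 1 − 24/120 ≈ 0.8000

0.8000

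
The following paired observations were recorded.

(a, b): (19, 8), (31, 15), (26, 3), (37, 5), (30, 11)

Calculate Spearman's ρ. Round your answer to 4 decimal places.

0.2000

Rank a: 1, 4, 2, 5, 3
Rank b: 3, 5, 1, 2, 4
d = rank(a) − rank(b): -2, -1, 1, 3, -1; Σd² = 16
ρ = 1 − 6Σd² / [n(n²−1)] = 1 − 6×16 / (5×24) = 1 − 96/120 ≈ 0.2000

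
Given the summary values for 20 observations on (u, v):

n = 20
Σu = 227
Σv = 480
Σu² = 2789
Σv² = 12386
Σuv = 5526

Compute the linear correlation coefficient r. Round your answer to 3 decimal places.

0.182

r = (nΣuv − ΣuΣv) / √[(nΣu² − (Σu)²)(nΣv² − (Σv)²)]
Numerator: 20×5526 − 227×480 = 1560
Denominator: √[(55780 − 51529)(247720 − 230400)] = √[4251 × 17320] = 8580.6363
r = 1560 / 8580.6363 ≈ 0.182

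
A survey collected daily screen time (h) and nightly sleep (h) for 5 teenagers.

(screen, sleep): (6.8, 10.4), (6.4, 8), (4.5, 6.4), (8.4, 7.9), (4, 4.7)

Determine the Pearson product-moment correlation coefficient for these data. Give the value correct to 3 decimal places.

n = 5, Σx = 30.1, Σy = 37.4, Σx² = 194.01, Σy² = 297.62, Σxy = 235.88
nΣxy − ΣxΣy = 1179.4 − 1125.74 = 53.66
nΣx² − (Σx)² = 970.05 − 906.01 = 64.04; nΣy² − (Σy)² = 1488.1 − 1398.76 = 89.34
r = 53.66 / √(64.04 × 89.34) = 53.66 / 75.6395 ≈ 0.709

0.709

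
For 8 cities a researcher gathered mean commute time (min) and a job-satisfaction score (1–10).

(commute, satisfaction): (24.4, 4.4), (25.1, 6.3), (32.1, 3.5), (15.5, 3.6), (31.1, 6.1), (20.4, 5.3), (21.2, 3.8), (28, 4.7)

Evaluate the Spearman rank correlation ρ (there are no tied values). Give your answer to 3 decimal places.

Rank commute: 4, 5, 8, 1, 7, 2, 3, 6
Rank satisfaction: 4, 8, 1, 2, 7, 6, 3, 5
d = rank(commute) − rank(satisfaction): 0, -3, 7, -1, 0, -4, 0, 1; Σd² = 76
ρ = 1 − 6Σd² / [n(n²−1)] = 1 − 6×76 / (8×63) = 1 − 456/504 ≈ 0.095

0.095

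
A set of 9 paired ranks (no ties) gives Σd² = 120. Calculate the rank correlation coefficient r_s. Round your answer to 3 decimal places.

ρ = 1 − 6Σd² / [n(n²−1)] = 1 − 6×120 / (9×80)
  = 1 − 720/720 = 1 − 1.0000 ≈ 0.000

0.000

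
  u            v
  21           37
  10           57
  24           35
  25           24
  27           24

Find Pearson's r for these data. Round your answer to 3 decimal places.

n = 5, Σu = 107, Σv = 177, Σu² = 2471, Σv² = 6995, Σuv = 3435
nΣuv − ΣuΣv = 17175 − 18939 = -1764
nΣu² − (Σu)² = 12355 − 11449 = 906; nΣv² − (Σv)² = 34975 − 31329 = 3646
r = -1764 / √(906 × 3646) = -1764 / 1817.4917 ≈ -0.971

-0.971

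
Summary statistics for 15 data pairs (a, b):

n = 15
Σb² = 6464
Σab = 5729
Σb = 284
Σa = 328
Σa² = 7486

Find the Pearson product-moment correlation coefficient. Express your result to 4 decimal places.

-0.8239

r = (nΣab − ΣaΣb) / √[(nΣa² − (Σa)²)(nΣb² − (Σb)²)]
Numerator: 15×5729 − 328×284 = -7217
Denominator: √[(112290 − 107584)(96960 − 80656)] = √[4706 × 16304] = 8759.3735
r = -7217 / 8759.3735 ≈ -0.8239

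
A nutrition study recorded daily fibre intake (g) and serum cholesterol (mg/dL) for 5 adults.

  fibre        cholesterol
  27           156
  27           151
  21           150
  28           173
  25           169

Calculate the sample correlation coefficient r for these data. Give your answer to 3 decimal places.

0.454

n = 5, Σx = 128, Σy = 799, Σx² = 3308, Σy² = 128127, Σxy = 20508
nΣxy − ΣxΣy = 102540 − 102272 = 268
nΣx² − (Σx)² = 16540 − 16384 = 156; nΣy² − (Σy)² = 640635 − 638401 = 2234
r = 268 / √(156 × 2234) = 268 / 590.3423 ≈ 0.454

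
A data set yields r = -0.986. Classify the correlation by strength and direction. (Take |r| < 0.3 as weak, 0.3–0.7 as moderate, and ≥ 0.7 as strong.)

strong negative

r = -0.986 < 0 so the relationship is negative.
|r| = 0.986, which falls in the strong range.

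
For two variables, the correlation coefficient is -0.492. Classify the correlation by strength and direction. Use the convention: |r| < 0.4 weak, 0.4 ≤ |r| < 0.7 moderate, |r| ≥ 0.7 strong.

moderate negative

r = -0.492 < 0 so the relationship is negative.
|r| = 0.492, which falls in the moderate range.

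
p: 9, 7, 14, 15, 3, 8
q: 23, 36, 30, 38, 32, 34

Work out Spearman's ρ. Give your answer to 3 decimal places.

0.086

Rank p: 4, 2, 5, 6, 1, 3
Rank q: 1, 5, 2, 6, 3, 4
d = rank(p) − rank(q): 3, -3, 3, 0, -2, -1; Σd² = 32
ρ = 1 − 6Σd² / [n(n²−1)] = 1 − 6×32 / (6×35) = 1 − 192/210 ≈ 0.086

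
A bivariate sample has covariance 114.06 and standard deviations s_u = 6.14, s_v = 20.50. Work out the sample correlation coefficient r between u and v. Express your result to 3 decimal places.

0.906

r = Cov(u,v) / (s_u · s_v) = 114.06 / (6.14 × 20.50)
  = 114.06 / 125.8700 ≈ 0.906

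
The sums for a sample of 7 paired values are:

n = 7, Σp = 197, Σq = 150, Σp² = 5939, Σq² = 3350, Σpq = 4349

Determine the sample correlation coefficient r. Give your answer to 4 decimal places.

0.5511

r = (nΣpq − ΣpΣq) / √[(nΣp² − (Σp)²)(nΣq² − (Σq)²)]
Numerator: 7×4349 − 197×150 = 893
Denominator: √[(41573 − 38809)(23450 − 22500)] = √[2764 × 950] = 1620.4320
r = 893 / 1620.4320 ≈ 0.5511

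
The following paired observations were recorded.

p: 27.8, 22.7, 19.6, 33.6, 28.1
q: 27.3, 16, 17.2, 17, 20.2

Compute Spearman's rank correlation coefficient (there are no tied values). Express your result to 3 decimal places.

0.100

Rank p: 3, 2, 1, 5, 4
Rank q: 5, 1, 3, 2, 4
d = rank(p) − rank(q): -2, 1, -2, 3, 0; Σd² = 18
ρ = 1 − 6Σd² / [n(n²−1)] = 1 − 6×18 / (5×24) = 1 − 108/120 ≈ 0.100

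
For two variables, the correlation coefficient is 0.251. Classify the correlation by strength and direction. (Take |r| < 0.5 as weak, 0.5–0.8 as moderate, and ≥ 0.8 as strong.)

r = 0.251 > 0 so the relationship is positive.
|r| = 0.251, which falls in the weak range.

weak positive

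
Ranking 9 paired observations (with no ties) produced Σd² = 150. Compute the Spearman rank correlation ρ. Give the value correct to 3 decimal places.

-0.250

ρ = 1 − 6Σd² / [n(n²−1)] = 1 − 6×150 / (9×80)
  = 1 − 900/720 = 1 − 1.2500 ≈ -0.250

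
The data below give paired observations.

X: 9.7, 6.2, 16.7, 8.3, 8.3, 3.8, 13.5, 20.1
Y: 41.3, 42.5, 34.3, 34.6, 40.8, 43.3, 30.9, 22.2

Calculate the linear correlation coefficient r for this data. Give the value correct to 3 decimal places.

-0.886

n = 8, ΣX = 86.6, ΣY = 289.9, ΣX² = 1149.9, ΣY² = 10872.77, ΣXY = 2890.65
nΣXY − ΣXΣY = 23125.2 − 25105.34 = -1980.14
nΣX² − (ΣX)² = 9199.2 − 7499.56 = 1699.64; nΣY² − (ΣY)² = 86982.16 − 84042.01 = 2940.15
r = -1980.14 / √(1699.64 × 2940.15) = -1980.14 / 2235.4410 ≈ -0.886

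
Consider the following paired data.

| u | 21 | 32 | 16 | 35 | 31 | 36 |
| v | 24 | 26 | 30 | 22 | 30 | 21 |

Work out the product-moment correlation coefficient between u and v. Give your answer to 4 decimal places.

n = 6, Σu = 171, Σv = 153, Σu² = 5203, Σv² = 3977, Σuv = 4272
nΣuv − ΣuΣv = 25632 − 26163 = -531
nΣu² − (Σu)² = 31218 − 29241 = 1977; nΣv² − (Σv)² = 23862 − 23409 = 453
r = -531 / √(1977 × 453) = -531 / 946.3514 ≈ -0.5611

-0.5611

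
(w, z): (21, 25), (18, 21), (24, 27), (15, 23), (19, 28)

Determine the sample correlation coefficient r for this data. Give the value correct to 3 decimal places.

n = 5, Σw = 97, Σz = 124, Σw² = 1927, Σz² = 3108, Σwz = 2428
nΣwz − ΣwΣz = 12140 − 12028 = 112
nΣw² − (Σw)² = 9635 − 9409 = 226; nΣz² − (Σz)² = 15540 − 15376 = 164
r = 112 / √(226 × 164) = 112 / 192.5201 ≈ 0.582

0.582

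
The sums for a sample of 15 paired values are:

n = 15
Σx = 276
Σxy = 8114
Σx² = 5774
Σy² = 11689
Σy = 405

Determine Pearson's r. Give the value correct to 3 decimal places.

0.914

r = (nΣxy − ΣxΣy) / √[(nΣx² − (Σx)²)(nΣy² − (Σy)²)]
Numerator: 15×8114 − 276×405 = 9930
Denominator: √[(86610 − 76176)(175335 − 164025)] = √[10434 × 11310] = 10863.1736
r = 9930 / 10863.1736 ≈ 0.914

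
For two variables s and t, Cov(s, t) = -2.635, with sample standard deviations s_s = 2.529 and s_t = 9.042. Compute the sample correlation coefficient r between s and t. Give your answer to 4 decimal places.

r = Cov(s,t) / (s_s · s_t) = -2.635 / (2.529 × 9.042)
  = -2.635 / 22.8672 ≈ -0.1152

-0.1152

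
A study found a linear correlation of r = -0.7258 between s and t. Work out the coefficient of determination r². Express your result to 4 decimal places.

r² = (-0.7258)² = 0.5268

0.5268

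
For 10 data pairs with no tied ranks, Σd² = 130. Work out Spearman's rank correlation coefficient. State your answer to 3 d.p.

ρ = 1 − 6Σd² / [n(n²−1)] = 1 − 6×130 / (10×99)
  = 1 − 780/990 = 1 − 0.7879 ≈ 0.212

0.212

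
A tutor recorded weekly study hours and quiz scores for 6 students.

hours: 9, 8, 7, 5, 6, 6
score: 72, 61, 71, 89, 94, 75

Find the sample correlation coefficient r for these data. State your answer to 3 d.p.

-0.719

n = 6, Σx = 41, Σy = 462, Σx² = 291, Σy² = 36328, Σxy = 3092
nΣxy − ΣxΣy = 18552 − 18942 = -390
nΣx² − (Σx)² = 1746 − 1681 = 65; nΣy² − (Σy)² = 217968 − 213444 = 4524
r = -390 / √(65 × 4524) = -390 / 542.2730 ≈ -0.719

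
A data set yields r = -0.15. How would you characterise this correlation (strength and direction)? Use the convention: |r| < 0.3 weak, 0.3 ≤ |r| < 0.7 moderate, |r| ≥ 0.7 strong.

r = -0.15 < 0 so the relationship is negative.
|r| = 0.15, which falls in the weak range.

weak negative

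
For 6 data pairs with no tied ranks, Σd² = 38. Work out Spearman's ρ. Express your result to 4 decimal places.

-0.0857

ρ = 1 − 6Σd² / [n(n²−1)] = 1 − 6×38 / (6×35)
  = 1 − 228/210 = 1 − 1.08571 ≈ -0.0857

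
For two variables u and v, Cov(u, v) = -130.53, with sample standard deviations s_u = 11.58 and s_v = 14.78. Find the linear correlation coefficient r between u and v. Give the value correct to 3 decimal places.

-0.763

r = Cov(u,v) / (s_u · s_v) = -130.53 / (11.58 × 14.78)
  = -130.53 / 171.1524 ≈ -0.763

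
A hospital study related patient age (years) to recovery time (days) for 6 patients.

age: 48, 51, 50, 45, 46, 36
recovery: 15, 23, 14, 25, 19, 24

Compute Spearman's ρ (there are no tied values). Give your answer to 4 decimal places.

Rank age: 4, 6, 5, 2, 3, 1
Rank recovery: 2, 4, 1, 6, 3, 5
d = rank(age) − rank(recovery): 2, 2, 4, -4, 0, -4; Σd² = 56
ρ = 1 − 6Σd² / [n(n²−1)] = 1 − 6×56 / (6×35) = 1 − 336/210 ≈ -0.6000

-0.6000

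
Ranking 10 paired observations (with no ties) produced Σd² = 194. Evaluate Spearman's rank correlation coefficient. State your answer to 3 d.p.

ρ = 1 − 6Σd² / [n(n²−1)] = 1 − 6×194 / (10×99)
  = 1 − 1164/990 = 1 − 1.1758 ≈ -0.176

-0.176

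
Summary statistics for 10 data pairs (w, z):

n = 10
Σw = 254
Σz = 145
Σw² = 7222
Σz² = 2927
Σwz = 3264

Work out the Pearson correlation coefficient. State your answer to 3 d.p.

r = (nΣwz − ΣwΣz) / √[(nΣw² − (Σw)²)(nΣz² − (Σz)²)]
Numerator: 10×3264 − 254×145 = -4190
Denominator: √[(72220 − 64516)(29270 − 21025)] = √[7704 × 8245] = 7969.9109
r = -4190 / 7969.9109 ≈ -0.526

-0.526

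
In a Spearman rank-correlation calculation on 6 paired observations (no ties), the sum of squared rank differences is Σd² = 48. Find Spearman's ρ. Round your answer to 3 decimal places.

ρ = 1 − 6Σd² / [n(n²−1)] = 1 − 6×48 / (6×35)
  = 1 − 288/210 = 1 − 1.3714 ≈ -0.371

-0.371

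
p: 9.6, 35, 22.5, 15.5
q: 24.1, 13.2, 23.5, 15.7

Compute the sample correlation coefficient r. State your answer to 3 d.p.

-0.634

n = 4, Σp = 82.6, Σq = 76.5, Σp² = 2063.66, Σq² = 1553.79, Σpq = 1465.46
nΣpq − ΣpΣq = 5861.84 − 6318.9 = -457.06
nΣp² − (Σp)² = 8254.64 − 6822.76 = 1431.88; nΣq² − (Σq)² = 6215.16 − 5852.25 = 362.91
r = -457.06 / √(1431.88 × 362.91) = -457.06 / 720.8631 ≈ -0.634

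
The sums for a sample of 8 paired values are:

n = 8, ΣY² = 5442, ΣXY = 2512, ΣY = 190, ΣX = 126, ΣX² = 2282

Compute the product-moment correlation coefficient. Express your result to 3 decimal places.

-0.914

r = (nΣXY − ΣXΣY) / √[(nΣX² − (ΣX)²)(nΣY² − (ΣY)²)]
Numerator: 8×2512 − 126×190 = -3844
Denominator: √[(18256 − 15876)(43536 − 36100)] = √[2380 × 7436] = 4206.8611
r = -3844 / 4206.8611 ≈ -0.914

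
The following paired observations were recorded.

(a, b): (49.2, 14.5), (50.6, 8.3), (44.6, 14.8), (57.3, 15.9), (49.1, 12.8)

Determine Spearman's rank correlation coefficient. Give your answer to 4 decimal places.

0.1000

Rank a: 3, 4, 1, 5, 2
Rank b: 3, 1, 4, 5, 2
d = rank(a) − rank(b): 0, 3, -3, 0, 0; Σd² = 18
ρ = 1 − 6Σd² / [n(n²−1)] = 1 − 6×18 / (5×24) = 1 − 108/120 ≈ 0.1000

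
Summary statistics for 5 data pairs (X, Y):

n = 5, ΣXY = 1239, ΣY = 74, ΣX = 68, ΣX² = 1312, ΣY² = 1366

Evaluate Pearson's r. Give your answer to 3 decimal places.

0.718

r = (nΣXY − ΣXΣY) / √[(nΣX² − (ΣX)²)(nΣY² − (ΣY)²)]
Numerator: 5×1239 − 68×74 = 1163
Denominator: √[(6560 − 4624)(6830 − 5476)] = √[1936 × 1354] = 1619.0565
r = 1163 / 1619.0565 ≈ 0.718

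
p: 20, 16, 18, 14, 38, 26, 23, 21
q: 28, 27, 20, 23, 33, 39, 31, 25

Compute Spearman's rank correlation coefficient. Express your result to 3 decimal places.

Rank p: 4, 2, 3, 1, 8, 7, 6, 5
Rank q: 5, 4, 1, 2, 7, 8, 6, 3
d = rank(p) − rank(q): -1, -2, 2, -1, 1, -1, 0, 2; Σd² = 16
ρ = 1 − 6Σd² / [n(n²−1)] = 1 − 6×16 / (8×63) = 1 − 96/504 ≈ 0.810

0.810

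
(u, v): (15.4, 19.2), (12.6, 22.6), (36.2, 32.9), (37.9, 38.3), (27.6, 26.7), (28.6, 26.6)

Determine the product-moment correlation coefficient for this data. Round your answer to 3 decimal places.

0.920

n = 6, Σu = 158.3, Σv = 166.3, Σu² = 4722.49, Σv² = 4849.15, Σuv = 4720.67
nΣuv − ΣuΣv = 28324.02 − 26325.29 = 1998.73
nΣu² − (Σu)² = 28334.94 − 25058.89 = 3276.05; nΣv² − (Σv)² = 29094.9 − 27655.69 = 1439.21
r = 1998.73 / √(3276.05 × 1439.21) = 1998.73 / 2171.3876 ≈ 0.920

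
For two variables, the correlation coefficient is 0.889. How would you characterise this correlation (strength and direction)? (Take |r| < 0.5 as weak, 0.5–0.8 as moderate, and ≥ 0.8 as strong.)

strong positive

r = 0.889 > 0 so the relationship is positive.
|r| = 0.889, which falls in the strong range.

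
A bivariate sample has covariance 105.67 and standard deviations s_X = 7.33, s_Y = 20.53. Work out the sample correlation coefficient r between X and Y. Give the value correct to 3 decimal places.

r = Cov(X,Y) / (s_X · s_Y) = 105.67 / (7.33 × 20.53)
  = 105.67 / 150.4849 ≈ 0.702

0.702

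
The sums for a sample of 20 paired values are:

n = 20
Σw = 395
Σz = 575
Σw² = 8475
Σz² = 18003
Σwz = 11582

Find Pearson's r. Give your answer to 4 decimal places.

r = (nΣwz − ΣwΣz) / √[(nΣw² − (Σw)²)(nΣz² − (Σz)²)]
Numerator: 20×11582 − 395×575 = 4515
Denominator: √[(169500 − 156025)(360060 − 330625)] = √[13475 × 29435] = 19915.7381
r = 4515 / 19915.7381 ≈ 0.2267

0.2267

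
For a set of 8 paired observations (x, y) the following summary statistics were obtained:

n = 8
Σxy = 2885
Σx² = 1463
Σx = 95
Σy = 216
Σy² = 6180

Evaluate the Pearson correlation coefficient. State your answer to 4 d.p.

r = (nΣxy − ΣxΣy) / √[(nΣx² − (Σx)²)(nΣy² − (Σy)²)]
Numerator: 8×2885 − 95×216 = 2560
Denominator: √[(11704 − 9025)(49440 − 46656)] = √[2679 × 2784] = 2730.9954
r = 2560 / 2730.9954 ≈ 0.9374

0.9374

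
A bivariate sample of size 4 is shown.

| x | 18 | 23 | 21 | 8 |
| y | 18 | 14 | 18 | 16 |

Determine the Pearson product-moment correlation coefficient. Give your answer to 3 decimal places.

-0.078

n = 4, Σx = 70, Σy = 66, Σx² = 1358, Σy² = 1100, Σxy = 1152
nΣxy − ΣxΣy = 4608 − 4620 = -12
nΣx² − (Σx)² = 5432 − 4900 = 532; nΣy² − (Σy)² = 4400 − 4356 = 44
r = -12 / √(532 × 44) = -12 / 152.9967 ≈ -0.078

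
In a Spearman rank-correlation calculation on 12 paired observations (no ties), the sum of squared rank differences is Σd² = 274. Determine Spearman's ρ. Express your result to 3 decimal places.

0.042

ρ = 1 − 6Σd² / [n(n²−1)] = 1 − 6×274 / (12×143)
  = 1 − 1644/1716 = 1 − 0.9580 ≈ 0.042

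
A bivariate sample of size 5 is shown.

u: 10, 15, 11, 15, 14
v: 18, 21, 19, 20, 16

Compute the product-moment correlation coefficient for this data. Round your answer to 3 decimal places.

n = 5, Σu = 65, Σv = 94, Σu² = 867, Σv² = 1782, Σuv = 1228
nΣuv − ΣuΣv = 6140 − 6110 = 30
nΣu² − (Σu)² = 4335 − 4225 = 110; nΣv² − (Σv)² = 8910 − 8836 = 74
r = 30 / √(110 × 74) = 30 / 90.2219 ≈ 0.333

0.333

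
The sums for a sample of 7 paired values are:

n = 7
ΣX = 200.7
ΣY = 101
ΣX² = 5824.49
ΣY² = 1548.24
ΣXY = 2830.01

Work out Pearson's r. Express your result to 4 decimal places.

r = (nΣXY − ΣXΣY) / √[(nΣX² − (ΣX)²)(nΣY² − (ΣY)²)]
Numerator: 7×2830.01 − 200.7×101 = -460.63
Denominator: √[(40771.43 − 40280.49)(10837.68 − 10201)] = √[490.94 × 636.68] = 559.0811
r = -460.63 / 559.0811 ≈ -0.8239

-0.8239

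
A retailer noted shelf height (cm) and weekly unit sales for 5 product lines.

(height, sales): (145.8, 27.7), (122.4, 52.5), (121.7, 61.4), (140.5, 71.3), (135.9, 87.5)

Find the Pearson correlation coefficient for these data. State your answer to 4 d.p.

n = 5, Σx = 666.3, Σy = 300.4, Σx² = 89259.35, Σy² = 20033.44, Σxy = 39845.94
nΣxy − ΣxΣy = 199229.7 − 200156.52 = -926.82
nΣx² − (Σx)² = 446296.75 − 443955.69 = 2341.06; nΣy² − (Σy)² = 100167.2 − 90240.16 = 9927.04
r = -926.82 / √(2341.06 × 9927.04) = -926.82 / 4820.7672 ≈ -0.1923

-0.1923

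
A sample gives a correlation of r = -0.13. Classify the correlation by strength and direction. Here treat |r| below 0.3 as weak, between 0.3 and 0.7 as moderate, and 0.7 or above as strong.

r = -0.13 < 0 so the relationship is negative.
|r| = 0.13, which falls in the weak range.

weak negative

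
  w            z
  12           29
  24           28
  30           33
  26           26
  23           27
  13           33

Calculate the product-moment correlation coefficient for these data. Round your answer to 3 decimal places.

n = 6, Σw = 128, Σz = 176, Σw² = 2994, Σz² = 5208, Σwz = 3736
nΣwz − ΣwΣz = 22416 − 22528 = -112
nΣw² − (Σw)² = 17964 − 16384 = 1580; nΣz² − (Σz)² = 31248 − 30976 = 272
r = -112 / √(1580 × 272) = -112 / 655.5608 ≈ -0.171

-0.171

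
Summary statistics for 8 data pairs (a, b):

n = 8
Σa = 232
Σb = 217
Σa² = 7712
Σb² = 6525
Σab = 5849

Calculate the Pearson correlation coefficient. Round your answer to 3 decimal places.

r = (nΣab − ΣaΣb) / √[(nΣa² − (Σa)²)(nΣb² − (Σb)²)]
Numerator: 8×5849 − 232×217 = -3552
Denominator: √[(61696 − 53824)(52200 − 47089)] = √[7872 × 5111] = 6343.0113
r = -3552 / 6343.0113 ≈ -0.560

-0.560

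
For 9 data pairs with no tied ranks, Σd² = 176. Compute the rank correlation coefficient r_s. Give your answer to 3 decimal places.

ρ = 1 − 6Σd² / [n(n²−1)] = 1 − 6×176 / (9×80)
  = 1 − 1056/720 = 1 − 1.4667 ≈ -0.467

-0.467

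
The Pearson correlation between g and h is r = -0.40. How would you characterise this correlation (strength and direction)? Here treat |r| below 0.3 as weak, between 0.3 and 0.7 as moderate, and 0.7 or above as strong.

r = -0.40 < 0 so the relationship is negative.
|r| = 0.40, which falls in the moderate range.

moderate negative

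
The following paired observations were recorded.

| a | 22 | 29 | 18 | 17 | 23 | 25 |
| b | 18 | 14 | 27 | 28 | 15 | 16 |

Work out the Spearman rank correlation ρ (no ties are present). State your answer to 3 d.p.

Rank a: 3, 6, 2, 1, 4, 5
Rank b: 4, 1, 5, 6, 2, 3
d = rank(a) − rank(b): -1, 5, -3, -5, 2, 2; Σd² = 68
ρ = 1 − 6Σd² / [n(n²−1)] = 1 − 6×68 / (6×35) = 1 − 408/210 ≈ -0.943

-0.943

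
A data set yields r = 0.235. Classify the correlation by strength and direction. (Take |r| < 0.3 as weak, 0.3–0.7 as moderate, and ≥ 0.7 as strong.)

r = 0.235 > 0 so the relationship is positive.
|r| = 0.235, which falls in the weak range.

weak positive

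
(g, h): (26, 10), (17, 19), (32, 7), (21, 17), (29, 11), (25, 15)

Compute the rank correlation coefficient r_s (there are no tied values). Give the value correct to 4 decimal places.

Rank g: 4, 1, 6, 2, 5, 3
Rank h: 2, 6, 1, 5, 3, 4
d = rank(g) − rank(h): 2, -5, 5, -3, 2, -1; Σd² = 68
ρ = 1 − 6Σd² / [n(n²−1)] = 1 − 6×68 / (6×35) = 1 − 408/210 ≈ -0.9429

-0.9429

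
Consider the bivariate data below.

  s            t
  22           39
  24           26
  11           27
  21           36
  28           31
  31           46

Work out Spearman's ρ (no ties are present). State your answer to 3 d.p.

0.371

Rank s: 3, 4, 1, 2, 5, 6
Rank t: 5, 1, 2, 4, 3, 6
d = rank(s) − rank(t): -2, 3, -1, -2, 2, 0; Σd² = 22
ρ = 1 − 6Σd² / [n(n²−1)] = 1 − 6×22 / (6×35) = 1 − 132/210 ≈ 0.371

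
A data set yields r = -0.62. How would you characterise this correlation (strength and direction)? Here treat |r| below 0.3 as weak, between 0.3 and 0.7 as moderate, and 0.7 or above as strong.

moderate negative

r = -0.62 < 0 so the relationship is negative.
|r| = 0.62, which falls in the moderate range.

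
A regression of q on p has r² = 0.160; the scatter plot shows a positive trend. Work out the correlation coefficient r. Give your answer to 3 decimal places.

0.400

|r| = √0.160 = 0.400
The association is positive, so r = 0.400.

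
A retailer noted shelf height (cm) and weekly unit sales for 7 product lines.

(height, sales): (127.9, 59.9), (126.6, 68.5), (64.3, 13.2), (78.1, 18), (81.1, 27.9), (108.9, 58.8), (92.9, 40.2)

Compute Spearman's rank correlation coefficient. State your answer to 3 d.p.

0.964

Rank height: 7, 6, 1, 2, 3, 5, 4
Rank sales: 6, 7, 1, 2, 3, 5, 4
d = rank(height) − rank(sales): 1, -1, 0, 0, 0, 0, 0; Σd² = 2
ρ = 1 − 6Σd² / [n(n²−1)] = 1 − 6×2 / (7×48) = 1 − 12/336 ≈ 0.964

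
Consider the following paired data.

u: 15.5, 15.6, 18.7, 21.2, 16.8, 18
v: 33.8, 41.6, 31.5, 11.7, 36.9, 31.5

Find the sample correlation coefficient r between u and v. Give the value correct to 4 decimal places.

-0.9054

n = 6, Σu = 105.8, Σv = 187, Σu² = 1888.98, Σv² = 6356, Σuv = 3196.87
nΣuv − ΣuΣv = 19181.22 − 19784.6 = -603.38
nΣu² − (Σu)² = 11333.88 − 11193.64 = 140.24; nΣv² − (Σv)² = 38136 − 34969 = 3167
r = -603.38 / √(140.24 × 3167) = -603.38 / 666.4384 ≈ -0.9054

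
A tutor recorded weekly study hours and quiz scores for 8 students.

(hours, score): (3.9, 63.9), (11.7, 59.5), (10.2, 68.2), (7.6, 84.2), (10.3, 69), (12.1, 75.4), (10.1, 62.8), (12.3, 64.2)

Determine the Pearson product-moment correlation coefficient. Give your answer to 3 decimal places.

-0.133

n = 8, Σx = 78.2, Σy = 547.2, Σx² = 819.7, Σy² = 37875.98, Σxy = 5327.9
nΣxy − ΣxΣy = 42623.2 − 42791.04 = -167.84
nΣx² − (Σx)² = 6557.6 − 6115.24 = 442.36; nΣy² − (Σy)² = 303007.84 − 299427.84 = 3580
r = -167.84 / √(442.36 × 3580) = -167.84 / 1258.4311 ≈ -0.133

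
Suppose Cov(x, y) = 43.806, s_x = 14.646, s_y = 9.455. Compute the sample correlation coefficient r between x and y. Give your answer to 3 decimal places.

0.316

r = Cov(x,y) / (s_x · s_y) = 43.806 / (14.646 × 9.455)
  = 43.806 / 138.4779 ≈ 0.316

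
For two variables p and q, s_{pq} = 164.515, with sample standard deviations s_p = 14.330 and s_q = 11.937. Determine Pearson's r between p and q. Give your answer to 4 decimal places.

r = Cov(p,q) / (s_p · s_q) = 164.515 / (14.330 × 11.937)
  = 164.515 / 171.0572 ≈ 0.9618

0.9618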